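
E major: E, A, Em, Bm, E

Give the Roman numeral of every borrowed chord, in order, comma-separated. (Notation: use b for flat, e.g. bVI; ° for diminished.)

E major has the diatonic set E, F#m, G#m, A, B, C#m, D#dim. Of the given chords, E and A are diatonic. Em (E–G–B) doesn't fit — on degree 1 E major would have E (I). Em is the degree-1 chord of E minor, so it is the borrowed i. But Bm (B–D–F#) is foreign: the diatonic V on degree 5 is B, whereas Bm comes from E minor. It is labeled v.

i, v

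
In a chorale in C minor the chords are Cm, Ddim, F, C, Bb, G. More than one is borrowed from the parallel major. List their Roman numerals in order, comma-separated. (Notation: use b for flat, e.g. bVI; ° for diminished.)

IV, I

C minor has the diatonic set Cm, Ddim, Eb, Fm, G, Ab, Bb (with V from harmonic minor). Of the given chords, Cm, Ddim, Bb and G are diatonic. But F (F–A–C) is foreign: the diatonic iv on degree 4 is Fm, whereas F comes from C major. It is labeled IV. C (C–E–G) is not: scale degree 1 in C minor carries Cm (i). In C major the chord on that degree is C, so here it functions as I, borrowed from the parallel major.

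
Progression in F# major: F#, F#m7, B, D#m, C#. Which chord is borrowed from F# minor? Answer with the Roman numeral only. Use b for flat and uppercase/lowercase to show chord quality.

The diatonic triads in F# major are F#, G#m, A#m, B, C#, D#m, E#dim. Of the given chords, F#, B, D#m and C# are diatonic. But F#m7 (F#–A–C#–E) is foreign: the diatonic I on degree 1 is F#, whereas F#m7 comes from F# minor. It is labeled i7.

i7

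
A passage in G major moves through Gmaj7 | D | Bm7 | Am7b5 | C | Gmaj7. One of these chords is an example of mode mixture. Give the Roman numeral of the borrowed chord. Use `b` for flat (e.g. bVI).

In G major the diatonic chords are G, Am, Bm, C, D, Em, F#dim. Of the given chords, Gmaj7, D, Bm7 and C are diatonic. But Am7b5 (A–C–Eb–G) is foreign: the diatonic ii on degree 2 is Am, whereas Am7b5 comes from G minor. It is labeled iiø7.

iiø7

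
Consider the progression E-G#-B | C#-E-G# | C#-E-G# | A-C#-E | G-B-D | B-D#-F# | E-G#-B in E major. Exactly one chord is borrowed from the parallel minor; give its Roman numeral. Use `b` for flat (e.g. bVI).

In E major the diatonic chords are E, F#m, G#m, A, B, C#m, D#dim. Of the given chords, E–G#–B = E, C#–E–G# = C#m, A–C#–E = A and B–D#–F# = B are diatonic. G–B–D doesn't fit — on degree 3 E major would have G#m (iii). G is the degree-3 chord of E minor, so it is the borrowed bIII.

bIII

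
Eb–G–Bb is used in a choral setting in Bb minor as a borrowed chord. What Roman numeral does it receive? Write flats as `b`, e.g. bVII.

The root Eb is the diatonic 4th degree of Bb minor; the borrowing shows in the chord quality. Diatonically Bb minor has Ebm (iv) on that degree; Eb–G–Bb is instead the major chord native to Bb major, so it takes the label IV.

IV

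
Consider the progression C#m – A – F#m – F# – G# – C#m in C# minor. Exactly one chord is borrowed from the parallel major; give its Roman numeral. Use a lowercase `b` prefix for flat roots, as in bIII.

IV

C# minor has the diatonic set C#m, D#dim, E, F#m, G#, A, B (with V from harmonic minor). Of the given chords, C#m, A, F#m and G# are diatonic. But F# (F#–A#–C#) is foreign: the diatonic iv on degree 4 is F#m, whereas F# comes from C# major. It is labeled IV.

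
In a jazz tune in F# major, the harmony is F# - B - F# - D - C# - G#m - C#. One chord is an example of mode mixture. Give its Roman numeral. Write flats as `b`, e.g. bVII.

bVI

F# major has the diatonic set F#, G#m, A#m, B, C#, D#m, E#dim. F#, B, C# and G#m are all diatonic. D (D–F#–A) doesn't fit — on degree 6 F# major would have D#m (vi). D is the degree-6 chord of F# minor, so it is the borrowed bVI.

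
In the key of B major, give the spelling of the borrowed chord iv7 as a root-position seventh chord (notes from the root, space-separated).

iv7 is built on scale degree 4, which is E in both B major and its parallel. Building the minor-seventh chord from the parallel minor on E: E–G–B–D.

E G B D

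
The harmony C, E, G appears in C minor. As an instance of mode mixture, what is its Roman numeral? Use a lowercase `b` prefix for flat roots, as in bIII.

The root C is the diatonic 1st degree of C minor; the borrowing shows in the chord quality. The diatonic chord on degree 1 would be Cm (i), but C–E–G is the major chord from C major. As a borrowed chord it is labeled I.

I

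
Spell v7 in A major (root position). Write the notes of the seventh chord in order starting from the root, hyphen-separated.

E-G-B-D

The root, E, is scale degree 5 — the same note in A major and A minor; only the chord quality changes. Stacking thirds in A minor on E gives E–G–B–D.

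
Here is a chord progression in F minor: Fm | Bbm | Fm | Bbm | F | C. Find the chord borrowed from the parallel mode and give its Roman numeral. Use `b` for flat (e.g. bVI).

I

In F minor (with V from harmonic minor) the diatonic chords are Fm, Gdim, Ab, Bbm, C, Db, Eb. Fm, Bbm and C are all diatonic. F (F–A–C) is not: scale degree 1 in F minor carries Fm (i). In F major the chord on that degree is F, so here it functions as I, borrowed from the parallel major.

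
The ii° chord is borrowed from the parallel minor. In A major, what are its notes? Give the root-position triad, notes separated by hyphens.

B-D-F

The root, B, is scale degree 2 — the same note in A major and A minor; only the chord quality changes. In A minor the chord on B is B–D–F.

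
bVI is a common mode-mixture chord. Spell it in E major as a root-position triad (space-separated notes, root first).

bVI is built on the lowered scale degree 6. In E major degree 6 is C#; lowered it becomes C. Stacking thirds in E minor on C gives C–E–G.

C E G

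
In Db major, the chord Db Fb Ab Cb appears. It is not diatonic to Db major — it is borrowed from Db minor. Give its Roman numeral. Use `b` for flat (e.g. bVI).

Db is scale degree 1 in Db major. The diatonic chord on degree 1 would be Db (I), but Db–Fb–Ab–Cb is the minor-seventh chord from Db minor. As a borrowed chord it is labeled i7.

i7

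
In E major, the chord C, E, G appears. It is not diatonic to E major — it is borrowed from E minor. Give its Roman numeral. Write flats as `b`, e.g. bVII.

C is the lowered form of scale degree 6 in E major (the diatonic degree 6 is C#). The diatonic chord on degree 6 would be C#m (vi), but C–E–G is the major chord from E minor. As a borrowed chord it is labeled bVI.

bVI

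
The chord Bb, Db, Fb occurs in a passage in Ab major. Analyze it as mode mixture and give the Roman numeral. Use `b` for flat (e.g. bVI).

The root Bb is the diatonic 2nd degree of Ab major; the borrowing shows in the chord quality. Bb–Db–Fb is a diminished chord — the form found in Ab minor, not the diatonic ii (Bbm). Borrowed into Ab major it is written ii°.

ii°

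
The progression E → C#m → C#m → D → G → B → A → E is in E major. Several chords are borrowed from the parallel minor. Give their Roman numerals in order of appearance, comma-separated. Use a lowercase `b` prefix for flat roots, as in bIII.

bVII, bIII

The diatonic triads in E major are E, F#m, G#m, A, B, C#m, D#dim. E, C#m, B and A are all diatonic. But D (D–F#–A) is foreign: the diatonic vii° on degree 7 is D#dim, whereas D comes from E minor. It is labeled bVII. G (G–B–D) is not: scale degree 3 in E major carries G#m (iii). In E minor the chord on that degree is G, so here it functions as bIII, borrowed from the parallel minor.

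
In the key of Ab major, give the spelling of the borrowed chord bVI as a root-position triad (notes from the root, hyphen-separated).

Fb-Ab-Cb

bVI is built on the lowered scale degree 6. In Ab major degree 6 is F; lowered it becomes Fb. Building the major chord from the parallel minor on Fb: Fb–Ab–Cb.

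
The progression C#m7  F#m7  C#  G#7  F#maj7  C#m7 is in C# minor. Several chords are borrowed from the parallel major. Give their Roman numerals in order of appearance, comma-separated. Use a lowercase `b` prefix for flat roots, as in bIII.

C# minor has the diatonic set C#m, D#dim, E, F#m, G#, A, B (with V from harmonic minor). Of the given chords, C#m7, F#m7 and G#7 are diatonic. C# (C#–E#–G#) doesn't fit — on degree 1 C# minor would have C#m (i). C# is the degree-1 chord of C# major, so it is the borrowed I. F#maj7 (F#–A#–C#–E#) doesn't fit — on degree 4 C# minor would have F#m (iv). F#maj7 is the degree-4 chord of C# major, so it is the borrowed IVmaj7.

I, IVmaj7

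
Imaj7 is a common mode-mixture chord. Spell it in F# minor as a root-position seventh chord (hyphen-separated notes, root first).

F#-A#-C#-E#

The root, F#, is scale degree 1 — the same note in F# minor and F# major; only the chord quality changes. Stacking thirds in F# major on F# gives F#–A#–C#–E#.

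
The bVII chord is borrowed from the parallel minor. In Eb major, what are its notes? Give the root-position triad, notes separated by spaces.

Db F Ab

Scale degree 7 in Eb major is D. bVII uses the lowered form, Db, taken from Eb minor. In Eb minor the chord on Db is Db–F–Ab.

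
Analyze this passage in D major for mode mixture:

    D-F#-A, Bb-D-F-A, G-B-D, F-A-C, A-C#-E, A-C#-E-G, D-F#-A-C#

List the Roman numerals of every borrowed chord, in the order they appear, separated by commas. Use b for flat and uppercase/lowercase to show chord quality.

bVImaj7, bIII

The diatonic triads in D major are D, Em, F#m, G, A, Bm, C#dim. D–F#–A = D, G–B–D = G, A–C#–E = A, A–C#–E–G = A7 and D–F#–A–C# = Dmaj7 are all diatonic. Bb–D–F–A is not: scale degree 6 in D major carries Bm (vi). In D minor the chord on that degree is Bbmaj7, so here it functions as bVImaj7, borrowed from the parallel minor. But F–A–C is foreign: the diatonic iii on degree 3 is F#m, whereas F comes from D minor. It is labeled bIII.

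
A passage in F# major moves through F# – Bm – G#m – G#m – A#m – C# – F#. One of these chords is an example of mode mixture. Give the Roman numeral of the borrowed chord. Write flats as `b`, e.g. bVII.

iv

F# major has the diatonic set F#, G#m, A#m, B, C#, D#m, E#dim. F#, G#m, A#m and C# are all diatonic. But Bm (B–D–F#) is foreign: the diatonic IV on degree 4 is B, whereas Bm comes from F# minor. It is labeled iv.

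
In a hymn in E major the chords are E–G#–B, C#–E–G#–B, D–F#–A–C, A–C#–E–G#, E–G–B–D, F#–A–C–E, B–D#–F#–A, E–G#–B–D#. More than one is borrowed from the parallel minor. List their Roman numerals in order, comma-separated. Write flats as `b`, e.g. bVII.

bVII7, i7, iiø7

In E major the diatonic chords are E, F#m, G#m, A, B, C#m, D#dim. Of the given chords, E–G#–B = E, C#–E–G#–B = C#m7, A–C#–E–G# = Amaj7, B–D#–F#–A = B7 and E–G#–B–D# = Emaj7 are diatonic. D–F#–A–C is not: scale degree 7 in E major carries D#dim (vii°). In E minor the chord on that degree is D7, so here it functions as bVII7, borrowed from the parallel minor. But E–G–B–D is foreign: the diatonic I on degree 1 is E, whereas Em7 comes from E minor. It is labeled i7. But F#–A–C–E is foreign: the diatonic ii on degree 2 is F#m, whereas F#m7b5 comes from E minor. It is labeled iiø7.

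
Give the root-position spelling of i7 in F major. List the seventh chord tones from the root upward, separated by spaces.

The root, F, is scale degree 1 — the same note in F major and F minor; only the chord quality changes. Stacking thirds in F minor on F gives F–Ab–C–Eb.

F Ab C Eb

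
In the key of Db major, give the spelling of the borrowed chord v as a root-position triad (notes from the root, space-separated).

Ab Cb Eb

v is built on scale degree 5, which is Ab in both Db major and its parallel. In Db minor the chord on Ab is Ab–Cb–Eb.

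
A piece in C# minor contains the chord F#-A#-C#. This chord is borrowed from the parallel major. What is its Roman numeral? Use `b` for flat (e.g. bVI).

The root F# is the diatonic 4th degree of C# minor; the borrowing shows in the chord quality. F#–A#–C# is a major chord — the form found in C# major, not the diatonic iv (F#m). Borrowed into C# minor it is written IV.

IV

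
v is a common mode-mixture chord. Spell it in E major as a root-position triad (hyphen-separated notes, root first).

B-D-F#

The root, B, is scale degree 5 — the same note in E major and E minor; only the chord quality changes. Building the minor chord from the parallel minor on B: B–D–F#.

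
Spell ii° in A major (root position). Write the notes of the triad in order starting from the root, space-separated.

B D F

ii° is built on scale degree 2, which is B in both A major and its parallel. Building the diminished chord from the parallel minor on B: B–D–F.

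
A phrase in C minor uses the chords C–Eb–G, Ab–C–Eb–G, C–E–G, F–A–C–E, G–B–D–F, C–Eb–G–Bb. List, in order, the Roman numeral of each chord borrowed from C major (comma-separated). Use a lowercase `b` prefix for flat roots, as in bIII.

The diatonic triads in C minor (with V from harmonic minor) are Cm, Ddim, Eb, Fm, G, Ab, Bb. Of the given chords, C–Eb–G = Cm, Ab–C–Eb–G = Abmaj7, G–B–D–F = G7 and C–Eb–G–Bb = Cm7 are diatonic. But C–E–G is foreign: the diatonic i on degree 1 is Cm, whereas C comes from C major. It is labeled I. F–A–C–E doesn't fit — on degree 4 C minor would have Fm (iv). Fmaj7 is the degree-4 chord of C major, so it is the borrowed IVmaj7.

I, IVmaj7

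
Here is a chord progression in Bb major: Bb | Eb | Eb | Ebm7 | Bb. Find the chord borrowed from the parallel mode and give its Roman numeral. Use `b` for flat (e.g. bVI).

In Bb major the diatonic chords are Bb, Cm, Dm, Eb, F, Gm, Adim. Bb and Eb are both diatonic. Ebm7 (Eb–Gb–Bb–Db) doesn't fit — on degree 4 Bb major would have Eb (IV). Ebm7 is the degree-4 chord of Bb minor, so it is the borrowed iv7.

iv7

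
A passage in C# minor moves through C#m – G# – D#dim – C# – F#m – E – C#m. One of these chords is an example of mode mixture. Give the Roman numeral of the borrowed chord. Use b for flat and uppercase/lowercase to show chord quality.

The diatonic triads in C# minor (with V from harmonic minor) are C#m, D#dim, E, F#m, G#, A, B. C#m, G#, D#dim, F#m and E are all diatonic. C# (C#–E#–G#) doesn't fit — on degree 1 C# minor would have C#m (i). C# is the degree-1 chord of C# major, so it is the borrowed I.

I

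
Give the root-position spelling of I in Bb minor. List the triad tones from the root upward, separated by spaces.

I is built on scale degree 1, which is Bb in both Bb minor and its parallel. In Bb major the chord on Bb is Bb–D–F.

Bb D F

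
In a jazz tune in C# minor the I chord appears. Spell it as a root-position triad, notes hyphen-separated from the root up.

C#-E#-G#

I is built on scale degree 1, which is C# in both C# minor and its parallel. In C# major the chord on C# is C#–E#–G#.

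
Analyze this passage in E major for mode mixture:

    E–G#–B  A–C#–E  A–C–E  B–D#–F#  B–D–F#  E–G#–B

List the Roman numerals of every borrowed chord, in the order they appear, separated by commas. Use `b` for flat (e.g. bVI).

iv, v

The diatonic triads in E major are E, F#m, G#m, A, B, C#m, D#dim. Of the given chords, E–G#–B = E, A–C#–E = A and B–D#–F# = B are diatonic. A–C–E doesn't fit — on degree 4 E major would have A (IV). Am is the degree-4 chord of E minor, so it is the borrowed iv. B–D–F# is not: scale degree 5 in E major carries B (V). In E minor the chord on that degree is Bm, so here it functions as v, borrowed from the parallel minor.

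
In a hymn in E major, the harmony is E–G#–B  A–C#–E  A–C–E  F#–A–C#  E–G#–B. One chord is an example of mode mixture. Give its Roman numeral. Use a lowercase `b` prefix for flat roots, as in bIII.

iv

E major has the diatonic set E, F#m, G#m, A, B, C#m, D#dim. E–G#–B = E, A–C#–E = A and F#–A–C# = F#m all belong to that set. But A–C–E is foreign: the diatonic IV on degree 4 is A, whereas Am comes from E minor. It is labeled iv.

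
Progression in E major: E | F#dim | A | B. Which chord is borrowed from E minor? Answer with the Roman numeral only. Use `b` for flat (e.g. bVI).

In E major the diatonic chords are E, F#m, G#m, A, B, C#m, D#dim. E, A and B are all diatonic. But F#dim (F#–A–C) is foreign: the diatonic ii on degree 2 is F#m, whereas F#dim comes from E minor. It is labeled ii°.

ii°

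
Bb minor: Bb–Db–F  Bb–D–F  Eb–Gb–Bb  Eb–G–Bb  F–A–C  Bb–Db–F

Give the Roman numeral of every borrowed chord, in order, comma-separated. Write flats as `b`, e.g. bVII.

Bb minor has the diatonic set Bbm, Cdim, Db, Ebm, F, Gb, Ab (with V from harmonic minor). Bb–Db–F = Bbm, Eb–Gb–Bb = Ebm and F–A–C = F all belong to that set. Bb–D–F is not: scale degree 1 in Bb minor carries Bbm (i). In Bb major the chord on that degree is Bb, so here it functions as I, borrowed from the parallel major. Eb–G–Bb is not: scale degree 4 in Bb minor carries Ebm (iv). In Bb major the chord on that degree is Eb, so here it functions as IV, borrowed from the parallel major.

I, IV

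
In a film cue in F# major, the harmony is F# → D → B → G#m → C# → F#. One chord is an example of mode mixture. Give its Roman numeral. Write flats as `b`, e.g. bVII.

bVI

F# major has the diatonic set F#, G#m, A#m, B, C#, D#m, E#dim. F#, B, G#m and C# are all diatonic. D (D–F#–A) is not: scale degree 6 in F# major carries D#m (vi). In F# minor the chord on that degree is D, so here it functions as bVI, borrowed from the parallel minor.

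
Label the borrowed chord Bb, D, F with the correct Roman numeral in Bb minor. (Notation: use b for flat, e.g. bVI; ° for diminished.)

I

Bb is scale degree 1 in Bb minor. The diatonic chord on degree 1 would be Bbm (i), but Bb–D–F is the major chord from Bb major. As a borrowed chord it is labeled I.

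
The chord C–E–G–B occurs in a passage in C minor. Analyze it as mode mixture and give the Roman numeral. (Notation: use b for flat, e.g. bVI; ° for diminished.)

The root C is the diatonic 1st degree of C minor; the borrowing shows in the chord quality. Diatonically C minor has Cm (i) on that degree; C–E–G–B is instead the major-seventh chord native to C major, so it takes the label Imaj7.

Imaj7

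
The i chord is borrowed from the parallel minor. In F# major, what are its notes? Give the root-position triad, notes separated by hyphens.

i is built on scale degree 1, which is F# in both F# major and its parallel. In F# minor the chord on F# is F#–A–C#.

F#-A-C#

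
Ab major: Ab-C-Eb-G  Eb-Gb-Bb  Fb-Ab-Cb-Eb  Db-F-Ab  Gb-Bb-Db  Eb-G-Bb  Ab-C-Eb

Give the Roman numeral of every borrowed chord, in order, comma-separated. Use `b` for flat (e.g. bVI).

In Ab major the diatonic chords are Ab, Bbm, Cm, Db, Eb, Fm, Gdim. Of the given chords, Ab–C–Eb–G = Abmaj7, Db–F–Ab = Db, Eb–G–Bb = Eb and Ab–C–Eb = Ab are diatonic. Eb–Gb–Bb doesn't fit — on degree 5 Ab major would have Eb (V). Ebm is the degree-5 chord of Ab minor, so it is the borrowed v. But Fb–Ab–Cb–Eb is foreign: the diatonic vi on degree 6 is Fm, whereas Fbmaj7 comes from Ab minor. It is labeled bVImaj7. Gb–Bb–Db doesn't fit — on degree 7 Ab major would have Gdim (vii°). Gb is the degree-7 chord of Ab minor, so it is the borrowed bVII.

v, bVImaj7, bVII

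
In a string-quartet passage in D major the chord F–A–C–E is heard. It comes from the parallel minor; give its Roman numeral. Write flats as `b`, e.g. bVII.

F is the lowered form of scale degree 3 in D major (the diatonic degree 3 is F#). F–A–C–E is a major-seventh chord — the form found in D minor, not the diatonic iii (F#m). Borrowed into D major it is written bIIImaj7.

bIIImaj7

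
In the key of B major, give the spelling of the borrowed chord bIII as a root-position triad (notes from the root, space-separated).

The root of bIII is the lowered 3rd degree: D# becomes D. Stacking thirds in B minor on D gives D–F#–A.

D F# A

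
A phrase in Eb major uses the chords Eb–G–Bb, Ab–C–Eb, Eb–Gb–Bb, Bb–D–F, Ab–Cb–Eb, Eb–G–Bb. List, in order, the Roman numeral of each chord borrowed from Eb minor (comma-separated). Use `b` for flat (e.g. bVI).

In Eb major the diatonic chords are Eb, Fm, Gm, Ab, Bb, Cm, Ddim. Eb–G–Bb = Eb, Ab–C–Eb = Ab and Bb–D–F = Bb all belong to that set. But Eb–Gb–Bb is foreign: the diatonic I on degree 1 is Eb, whereas Ebm comes from Eb minor. It is labeled i. Ab–Cb–Eb is not: scale degree 4 in Eb major carries Ab (IV). In Eb minor the chord on that degree is Abm, so here it functions as iv, borrowed from the parallel minor.

i, iv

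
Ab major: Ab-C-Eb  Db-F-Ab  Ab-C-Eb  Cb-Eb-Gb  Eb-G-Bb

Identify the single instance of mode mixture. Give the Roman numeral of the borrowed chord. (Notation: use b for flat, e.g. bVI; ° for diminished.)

Ab major has the diatonic set Ab, Bbm, Cm, Db, Eb, Fm, Gdim. Ab–C–Eb = Ab, Db–F–Ab = Db and Eb–G–Bb = Eb all belong to that set. Cb–Eb–Gb is not: scale degree 3 in Ab major carries Cm (iii). In Ab minor the chord on that degree is Cb, so here it functions as bIII, borrowed from the parallel minor.

bIII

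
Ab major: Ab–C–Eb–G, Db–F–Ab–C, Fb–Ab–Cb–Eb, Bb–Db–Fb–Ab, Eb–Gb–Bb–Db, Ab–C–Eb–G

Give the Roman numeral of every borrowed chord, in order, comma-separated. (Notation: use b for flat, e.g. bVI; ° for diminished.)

bVImaj7, iiø7, v7

In Ab major the diatonic chords are Ab, Bbm, Cm, Db, Eb, Fm, Gdim. Ab–C–Eb–G = Abmaj7 and Db–F–Ab–C = Dbmaj7 are both diatonic. Fb–Ab–Cb–Eb is not: scale degree 6 in Ab major carries Fm (vi). In Ab minor the chord on that degree is Fbmaj7, so here it functions as bVImaj7, borrowed from the parallel minor. Bb–Db–Fb–Ab doesn't fit — on degree 2 Ab major would have Bbm (ii). Bbm7b5 is the degree-2 chord of Ab minor, so it is the borrowed iiø7. Eb–Gb–Bb–Db is not: scale degree 5 in Ab major carries Eb (V). In Ab minor the chord on that degree is Ebm7, so here it functions as v7, borrowed from the parallel minor.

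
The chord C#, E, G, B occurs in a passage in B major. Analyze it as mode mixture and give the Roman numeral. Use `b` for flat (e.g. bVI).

The root C# is the diatonic 2nd degree of B major; the borrowing shows in the chord quality. Diatonically B major has C#m (ii) on that degree; C#–E–G–B is instead the half-diminished-seventh chord native to B minor, so it takes the label iiø7.

iiø7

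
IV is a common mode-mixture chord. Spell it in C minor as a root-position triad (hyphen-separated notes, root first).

F-A-C

The root, F, is scale degree 4 — the same note in C minor and C major; only the chord quality changes. Stacking thirds in C major on F gives F–A–C.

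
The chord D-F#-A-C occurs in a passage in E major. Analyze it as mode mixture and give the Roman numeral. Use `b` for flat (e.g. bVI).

D is the lowered form of scale degree 7 in E major (the diatonic degree 7 is D#). D–F#–A–C is a dominant-seventh chord — the form found in E minor, not the diatonic vii° (D#dim). Borrowed into E major it is written bVII7.

bVII7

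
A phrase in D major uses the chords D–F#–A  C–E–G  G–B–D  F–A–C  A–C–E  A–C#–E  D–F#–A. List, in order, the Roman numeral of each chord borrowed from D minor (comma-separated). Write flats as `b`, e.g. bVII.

D major has the diatonic set D, Em, F#m, G, A, Bm, C#dim. D–F#–A = D, G–B–D = G and A–C#–E = A all belong to that set. But C–E–G is foreign: the diatonic vii° on degree 7 is C#dim, whereas C comes from D minor. It is labeled bVII. F–A–C doesn't fit — on degree 3 D major would have F#m (iii). F is the degree-3 chord of D minor, so it is the borrowed bIII. But A–C–E is foreign: the diatonic V on degree 5 is A, whereas Am comes from D minor. It is labeled v.

bVII, bIII, v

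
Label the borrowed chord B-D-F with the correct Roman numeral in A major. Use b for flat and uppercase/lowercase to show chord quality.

ii°

B is scale degree 2 in A major. Diatonically A major has Bm (ii) on that degree; B–D–F is instead the diminished chord native to A minor, so it takes the label ii°.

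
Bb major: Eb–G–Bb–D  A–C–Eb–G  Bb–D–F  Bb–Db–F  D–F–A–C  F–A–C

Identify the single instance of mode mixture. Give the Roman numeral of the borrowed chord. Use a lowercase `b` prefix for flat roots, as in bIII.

The diatonic triads in Bb major are Bb, Cm, Dm, Eb, F, Gm, Adim. Eb–G–Bb–D = Ebmaj7, A–C–Eb–G = Am7b5, Bb–D–F = Bb, D–F–A–C = Dm7 and F–A–C = F are all diatonic. But Bb–Db–F is foreign: the diatonic I on degree 1 is Bb, whereas Bbm comes from Bb minor. It is labeled i.

i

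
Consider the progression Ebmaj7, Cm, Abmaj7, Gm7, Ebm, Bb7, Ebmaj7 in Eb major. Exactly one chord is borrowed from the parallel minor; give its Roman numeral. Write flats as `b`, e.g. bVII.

i

In Eb major the diatonic chords are Eb, Fm, Gm, Ab, Bb, Cm, Ddim. Of the given chords, Ebmaj7, Cm, Abmaj7, Gm7 and Bb7 are diatonic. Ebm (Eb–Gb–Bb) is not: scale degree 1 in Eb major carries Eb (I). In Eb minor the chord on that degree is Ebm, so here it functions as i, borrowed from the parallel minor.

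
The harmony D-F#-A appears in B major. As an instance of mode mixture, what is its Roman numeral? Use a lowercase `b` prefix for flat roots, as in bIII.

D is the lowered form of scale degree 3 in B major (the diatonic degree 3 is D#). Diatonically B major has D#m (iii) on that degree; D–F#–A is instead the major chord native to B minor, so it takes the label bIII.

bIII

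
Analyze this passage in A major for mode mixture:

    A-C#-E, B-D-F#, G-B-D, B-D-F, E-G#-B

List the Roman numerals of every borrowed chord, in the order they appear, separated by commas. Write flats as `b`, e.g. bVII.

bVII, ii°

The diatonic triads in A major are A, Bm, C#m, D, E, F#m, G#dim. A–C#–E = A, B–D–F# = Bm and E–G#–B = E are all diatonic. G–B–D doesn't fit — on degree 7 A major would have G#dim (vii°). G is the degree-7 chord of A minor, so it is the borrowed bVII. B–D–F is not: scale degree 2 in A major carries Bm (ii). In A minor the chord on that degree is Bdim, so here it functions as ii°, borrowed from the parallel minor.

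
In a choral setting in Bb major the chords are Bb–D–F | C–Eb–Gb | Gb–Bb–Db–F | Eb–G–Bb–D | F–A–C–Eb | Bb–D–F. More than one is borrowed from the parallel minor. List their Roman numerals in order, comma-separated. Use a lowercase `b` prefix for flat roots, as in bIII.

ii°, bVImaj7

In Bb major the diatonic chords are Bb, Cm, Dm, Eb, F, Gm, Adim. Bb–D–F = Bb, Eb–G–Bb–D = Ebmaj7 and F–A–C–Eb = F7 are all diatonic. C–Eb–Gb is not: scale degree 2 in Bb major carries Cm (ii). In Bb minor the chord on that degree is Cdim, so here it functions as ii°, borrowed from the parallel minor. Gb–Bb–Db–F is not: scale degree 6 in Bb major carries Gm (vi). In Bb minor the chord on that degree is Gbmaj7, so here it functions as bVImaj7, borrowed from the parallel minor.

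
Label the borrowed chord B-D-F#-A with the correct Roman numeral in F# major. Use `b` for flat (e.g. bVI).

The root B is the diatonic 4th degree of F# major; the borrowing shows in the chord quality. B–D–F#–A is a minor-seventh chord — the form found in F# minor, not the diatonic IV (B). Borrowed into F# major it is written iv7.

iv7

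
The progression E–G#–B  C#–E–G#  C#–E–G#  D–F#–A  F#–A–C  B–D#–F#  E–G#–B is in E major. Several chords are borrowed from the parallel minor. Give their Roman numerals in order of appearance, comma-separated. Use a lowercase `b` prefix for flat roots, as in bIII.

The diatonic triads in E major are E, F#m, G#m, A, B, C#m, D#dim. E–G#–B = E, C#–E–G# = C#m and B–D#–F# = B all belong to that set. But D–F#–A is foreign: the diatonic vii° on degree 7 is D#dim, whereas D comes from E minor. It is labeled bVII. F#–A–C is not: scale degree 2 in E major carries F#m (ii). In E minor the chord on that degree is F#dim, so here it functions as ii°, borrowed from the parallel minor.

bVII, ii°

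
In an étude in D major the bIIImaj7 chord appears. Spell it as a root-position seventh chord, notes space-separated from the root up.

Scale degree 3 in D major is F#. bIIImaj7 uses the lowered form, F, taken from D minor. Building the major-seventh chord from the parallel minor on F: F–A–C–E.

F A C E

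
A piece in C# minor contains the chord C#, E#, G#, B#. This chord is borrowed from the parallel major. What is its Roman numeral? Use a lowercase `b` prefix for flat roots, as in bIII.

The root C# is the diatonic 1st degree of C# minor; the borrowing shows in the chord quality. Diatonically C# minor has C#m (i) on that degree; C#–E#–G#–B# is instead the major-seventh chord native to C# major, so it takes the label Imaj7.

Imaj7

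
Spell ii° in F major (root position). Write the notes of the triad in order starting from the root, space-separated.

G Bb Db

The root, G, is scale degree 2 — the same note in F major and F minor; only the chord quality changes. Building the diminished chord from the parallel minor on G: G–Bb–Db.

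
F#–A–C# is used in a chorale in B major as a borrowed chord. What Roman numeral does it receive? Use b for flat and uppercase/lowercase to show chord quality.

v

F# is scale degree 5 in B major. Diatonically B major has F# (V) on that degree; F#–A–C# is instead the minor chord native to B minor, so it takes the label v.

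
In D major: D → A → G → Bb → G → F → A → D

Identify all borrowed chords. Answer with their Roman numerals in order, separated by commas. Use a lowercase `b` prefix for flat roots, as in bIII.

D major has the diatonic set D, Em, F#m, G, A, Bm, C#dim. D, A and G all belong to that set. But Bb (Bb–D–F) is foreign: the diatonic vi on degree 6 is Bm, whereas Bb comes from D minor. It is labeled bVI. But F (F–A–C) is foreign: the diatonic iii on degree 3 is F#m, whereas F comes from D minor. It is labeled bIII.

bVI, bIII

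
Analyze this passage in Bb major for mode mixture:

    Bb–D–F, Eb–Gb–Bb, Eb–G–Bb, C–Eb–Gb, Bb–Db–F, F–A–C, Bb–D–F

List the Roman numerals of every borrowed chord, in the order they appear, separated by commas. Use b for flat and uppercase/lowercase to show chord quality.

iv, ii°, i

In Bb major the diatonic chords are Bb, Cm, Dm, Eb, F, Gm, Adim. Of the given chords, Bb–D–F = Bb, Eb–G–Bb = Eb and F–A–C = F are diatonic. But Eb–Gb–Bb is foreign: the diatonic IV on degree 4 is Eb, whereas Ebm comes from Bb minor. It is labeled iv. But C–Eb–Gb is foreign: the diatonic ii on degree 2 is Cm, whereas Cdim comes from Bb minor. It is labeled ii°. Bb–Db–F is not: scale degree 1 in Bb major carries Bb (I). In Bb minor the chord on that degree is Bbm, so here it functions as i, borrowed from the parallel minor.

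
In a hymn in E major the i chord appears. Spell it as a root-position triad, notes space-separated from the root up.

E G B

i is built on scale degree 1, which is E in both E major and its parallel. Building the minor chord from the parallel minor on E: E–G–B.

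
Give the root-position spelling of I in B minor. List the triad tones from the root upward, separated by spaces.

The root, B, is scale degree 1 — the same note in B minor and B major; only the chord quality changes. In B major the chord on B is B–D#–F#.

B D# F#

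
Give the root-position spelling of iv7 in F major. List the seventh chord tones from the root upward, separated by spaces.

Bb Db F Ab

The root, Bb, is scale degree 4 — the same note in F major and F minor; only the chord quality changes. In F minor the chord on Bb is Bb–Db–F–Ab.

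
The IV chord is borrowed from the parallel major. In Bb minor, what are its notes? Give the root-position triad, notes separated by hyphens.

Eb-G-Bb

The root, Eb, is scale degree 4 — the same note in Bb minor and Bb major; only the chord quality changes. Building the major chord from the parallel major on Eb: Eb–G–Bb.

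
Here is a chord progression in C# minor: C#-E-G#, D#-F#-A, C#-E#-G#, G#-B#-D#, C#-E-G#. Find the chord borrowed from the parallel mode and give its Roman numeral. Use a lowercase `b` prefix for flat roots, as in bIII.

C# minor has the diatonic set C#m, D#dim, E, F#m, G#, A, B (with V from harmonic minor). Of the given chords, C#–E–G# = C#m, D#–F#–A = D#dim and G#–B#–D# = G# are diatonic. C#–E#–G# doesn't fit — on degree 1 C# minor would have C#m (i). C# is the degree-1 chord of C# major, so it is the borrowed I.

I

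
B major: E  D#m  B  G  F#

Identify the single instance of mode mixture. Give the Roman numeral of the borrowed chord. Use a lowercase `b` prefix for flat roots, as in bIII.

In B major the diatonic chords are B, C#m, D#m, E, F#, G#m, A#dim. Of the given chords, E, D#m, B and F# are diatonic. G (G–B–D) doesn't fit — on degree 6 B major would have G#m (vi). G is the degree-6 chord of B minor, so it is the borrowed bVI.

bVI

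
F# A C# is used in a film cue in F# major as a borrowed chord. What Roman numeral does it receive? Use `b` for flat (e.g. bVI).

i

The root F# is the diatonic 1st degree of F# major; the borrowing shows in the chord quality. The diatonic chord on degree 1 would be F# (I), but F#–A–C# is the minor chord from F# minor. As a borrowed chord it is labeled i.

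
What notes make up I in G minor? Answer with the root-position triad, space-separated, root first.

The root, G, is scale degree 1 — the same note in G minor and G major; only the chord quality changes. Building the major chord from the parallel major on G: G–B–D.

G B D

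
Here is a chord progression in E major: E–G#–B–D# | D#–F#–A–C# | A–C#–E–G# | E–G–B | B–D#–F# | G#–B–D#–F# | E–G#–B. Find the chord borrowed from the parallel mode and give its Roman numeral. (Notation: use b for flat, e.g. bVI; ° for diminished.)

In E major the diatonic chords are E, F#m, G#m, A, B, C#m, D#dim. Of the given chords, E–G#–B–D# = Emaj7, D#–F#–A–C# = D#m7b5, A–C#–E–G# = Amaj7, B–D#–F# = B, G#–B–D#–F# = G#m7 and E–G#–B = E are diatonic. E–G–B doesn't fit — on degree 1 E major would have E (I). Em is the degree-1 chord of E minor, so it is the borrowed i.

i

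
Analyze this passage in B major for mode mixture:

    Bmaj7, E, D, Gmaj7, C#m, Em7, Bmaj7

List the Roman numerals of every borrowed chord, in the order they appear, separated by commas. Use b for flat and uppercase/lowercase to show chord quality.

In B major the diatonic chords are B, C#m, D#m, E, F#, G#m, A#dim. Bmaj7, E and C#m are all diatonic. But D (D–F#–A) is foreign: the diatonic iii on degree 3 is D#m, whereas D comes from B minor. It is labeled bIII. But Gmaj7 (G–B–D–F#) is foreign: the diatonic vi on degree 6 is G#m, whereas Gmaj7 comes from B minor. It is labeled bVImaj7. Em7 (E–G–B–D) doesn't fit — on degree 4 B major would have E (IV). Em7 is the degree-4 chord of B minor, so it is the borrowed iv7.

bIII, bVImaj7, iv7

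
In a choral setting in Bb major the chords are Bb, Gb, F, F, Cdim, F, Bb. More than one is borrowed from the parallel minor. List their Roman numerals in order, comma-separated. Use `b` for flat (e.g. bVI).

bVI, ii°

In Bb major the diatonic chords are Bb, Cm, Dm, Eb, F, Gm, Adim. Bb and F both belong to that set. Gb (Gb–Bb–Db) doesn't fit — on degree 6 Bb major would have Gm (vi). Gb is the degree-6 chord of Bb minor, so it is the borrowed bVI. But Cdim (C–Eb–Gb) is foreign: the diatonic ii on degree 2 is Cm, whereas Cdim comes from Bb minor. It is labeled ii°.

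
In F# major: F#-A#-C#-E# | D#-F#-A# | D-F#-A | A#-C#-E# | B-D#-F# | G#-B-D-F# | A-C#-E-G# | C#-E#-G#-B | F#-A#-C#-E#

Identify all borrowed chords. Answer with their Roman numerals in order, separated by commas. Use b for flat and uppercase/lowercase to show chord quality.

bVI, iiø7, bIIImaj7

In F# major the diatonic chords are F#, G#m, A#m, B, C#, D#m, E#dim. F#–A#–C#–E# = F#maj7, D#–F#–A# = D#m, A#–C#–E# = A#m, B–D#–F# = B and C#–E#–G#–B = C#7 are all diatonic. D–F#–A doesn't fit — on degree 6 F# major would have D#m (vi). D is the degree-6 chord of F# minor, so it is the borrowed bVI. G#–B–D–F# is not: scale degree 2 in F# major carries G#m (ii). In F# minor the chord on that degree is G#m7b5, so here it functions as iiø7, borrowed from the parallel minor. A–C#–E–G# is not: scale degree 3 in F# major carries A#m (iii). In F# minor the chord on that degree is Amaj7, so here it functions as bIIImaj7, borrowed from the parallel minor.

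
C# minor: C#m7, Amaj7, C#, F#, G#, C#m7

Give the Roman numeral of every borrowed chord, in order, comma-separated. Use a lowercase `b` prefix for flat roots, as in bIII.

I, IV

The diatonic triads in C# minor (with V from harmonic minor) are C#m, D#dim, E, F#m, G#, A, B. Of the given chords, C#m7, Amaj7 and G# are diatonic. C# (C#–E#–G#) doesn't fit — on degree 1 C# minor would have C#m (i). C# is the degree-1 chord of C# major, so it is the borrowed I. F# (F#–A#–C#) is not: scale degree 4 in C# minor carries F#m (iv). In C# major the chord on that degree is F#, so here it functions as IV, borrowed from the parallel major.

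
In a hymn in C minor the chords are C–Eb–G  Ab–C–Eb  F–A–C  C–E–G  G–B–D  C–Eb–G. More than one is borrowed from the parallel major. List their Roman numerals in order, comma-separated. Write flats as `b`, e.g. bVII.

IV, I

The diatonic triads in C minor (with V from harmonic minor) are Cm, Ddim, Eb, Fm, G, Ab, Bb. Of the given chords, C–Eb–G = Cm, Ab–C–Eb = Ab and G–B–D = G are diatonic. But F–A–C is foreign: the diatonic iv on degree 4 is Fm, whereas F comes from C major. It is labeled IV. C–E–G is not: scale degree 1 in C minor carries Cm (i). In C major the chord on that degree is C, so here it functions as I, borrowed from the parallel major.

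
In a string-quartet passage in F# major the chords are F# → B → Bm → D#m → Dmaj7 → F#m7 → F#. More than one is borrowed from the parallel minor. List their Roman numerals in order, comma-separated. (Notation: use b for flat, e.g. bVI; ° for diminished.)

iv, bVImaj7, i7

The diatonic triads in F# major are F#, G#m, A#m, B, C#, D#m, E#dim. F#, B and D#m are all diatonic. Bm (B–D–F#) is not: scale degree 4 in F# major carries B (IV). In F# minor the chord on that degree is Bm, so here it functions as iv, borrowed from the parallel minor. Dmaj7 (D–F#–A–C#) is not: scale degree 6 in F# major carries D#m (vi). In F# minor the chord on that degree is Dmaj7, so here it functions as bVImaj7, borrowed from the parallel minor. F#m7 (F#–A–C#–E) doesn't fit — on degree 1 F# major would have F# (I). F#m7 is the degree-1 chord of F# minor, so it is the borrowed i7.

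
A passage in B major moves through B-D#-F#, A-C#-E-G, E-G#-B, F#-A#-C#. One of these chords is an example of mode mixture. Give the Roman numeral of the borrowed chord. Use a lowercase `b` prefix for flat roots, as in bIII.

bVII7

The diatonic triads in B major are B, C#m, D#m, E, F#, G#m, A#dim. B–D#–F# = B, E–G#–B = E and F#–A#–C# = F# are all diatonic. A–C#–E–G is not: scale degree 7 in B major carries A#dim (vii°). In B minor the chord on that degree is A7, so here it functions as bVII7, borrowed from the parallel minor.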